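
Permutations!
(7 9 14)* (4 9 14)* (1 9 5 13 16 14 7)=(1 9 4 5 13 16 14)=[0, 9, 2, 3, 5, 13, 6, 7, 8, 4, 10, 11, 12, 16, 1, 15, 14]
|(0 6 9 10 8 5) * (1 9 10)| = |(0 6 10 8 5)(1 9)| = 10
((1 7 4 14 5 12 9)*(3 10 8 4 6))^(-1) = (1 9 12 5 14 4 8 10 3 6 7) = [0, 9, 2, 6, 8, 14, 7, 1, 10, 12, 3, 11, 5, 13, 4]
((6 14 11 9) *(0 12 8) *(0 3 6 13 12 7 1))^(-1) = (0 1 7)(3 8 12 13 9 11 14 6) = [1, 7, 2, 8, 4, 5, 3, 0, 12, 11, 10, 14, 13, 9, 6]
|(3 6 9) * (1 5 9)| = |(1 5 9 3 6)| = 5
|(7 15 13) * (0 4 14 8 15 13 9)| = |(0 4 14 8 15 9)(7 13)| = 6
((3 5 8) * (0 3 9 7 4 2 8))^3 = [0, 1, 7, 3, 9, 5, 6, 8, 4, 2] = (2 7 8 4 9)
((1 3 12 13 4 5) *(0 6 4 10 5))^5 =(0 4 6)(1 5 10 13 12 3) =[4, 5, 2, 1, 6, 10, 0, 7, 8, 9, 13, 11, 3, 12]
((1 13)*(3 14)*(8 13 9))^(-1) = (1 13 8 9)(3 14) = [0, 13, 2, 14, 4, 5, 6, 7, 9, 1, 10, 11, 12, 8, 3]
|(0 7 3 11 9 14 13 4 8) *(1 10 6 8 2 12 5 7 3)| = |(0 3 11 9 14 13 4 2 12 5 7 1 10 6 8)| = 15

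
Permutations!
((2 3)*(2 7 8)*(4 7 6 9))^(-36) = (2 8 7 4 9 6 3) = [0, 1, 8, 2, 9, 5, 3, 4, 7, 6]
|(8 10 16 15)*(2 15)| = |(2 15 8 10 16)| = 5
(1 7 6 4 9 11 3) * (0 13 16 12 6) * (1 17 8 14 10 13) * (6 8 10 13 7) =[1, 6, 2, 17, 9, 5, 4, 0, 14, 11, 7, 3, 8, 16, 13, 15, 12, 10] =(0 1 6 4 9 11 3 17 10 7)(8 14 13 16 12)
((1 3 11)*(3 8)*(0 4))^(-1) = (0 4)(1 11 3 8) = [4, 11, 2, 8, 0, 5, 6, 7, 1, 9, 10, 3]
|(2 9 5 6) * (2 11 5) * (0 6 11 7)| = |(0 6 7)(2 9)(5 11)| = 6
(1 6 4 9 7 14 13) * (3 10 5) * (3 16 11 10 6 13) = [0, 13, 2, 6, 9, 16, 4, 14, 8, 7, 5, 10, 12, 1, 3, 15, 11] = (1 13)(3 6 4 9 7 14)(5 16 11 10)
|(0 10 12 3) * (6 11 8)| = |(0 10 12 3)(6 11 8)| = 12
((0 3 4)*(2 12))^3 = (2 12) = [0, 1, 12, 3, 4, 5, 6, 7, 8, 9, 10, 11, 2]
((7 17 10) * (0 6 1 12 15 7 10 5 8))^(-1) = (0 8 5 17 7 15 12 1 6) = [8, 6, 2, 3, 4, 17, 0, 15, 5, 9, 10, 11, 1, 13, 14, 12, 16, 7]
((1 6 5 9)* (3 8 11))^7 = (1 9 5 6)(3 8 11) = [0, 9, 2, 8, 4, 6, 1, 7, 11, 5, 10, 3]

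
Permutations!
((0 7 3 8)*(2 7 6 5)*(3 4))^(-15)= (0 6 5 2 7 4 3 8)= [6, 1, 7, 8, 3, 2, 5, 4, 0]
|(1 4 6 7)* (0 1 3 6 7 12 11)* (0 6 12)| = 8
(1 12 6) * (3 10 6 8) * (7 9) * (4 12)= (1 4 12 8 3 10 6)(7 9)= [0, 4, 2, 10, 12, 5, 1, 9, 3, 7, 6, 11, 8]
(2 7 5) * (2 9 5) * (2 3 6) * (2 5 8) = (2 7 3 6 5 9 8) = [0, 1, 7, 6, 4, 9, 5, 3, 2, 8]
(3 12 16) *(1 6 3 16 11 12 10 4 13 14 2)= (16)(1 6 3 10 4 13 14 2)(11 12)= [0, 6, 1, 10, 13, 5, 3, 7, 8, 9, 4, 12, 11, 14, 2, 15, 16]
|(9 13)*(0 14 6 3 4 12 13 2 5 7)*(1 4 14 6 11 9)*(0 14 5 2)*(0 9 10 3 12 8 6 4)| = |(0 4 8 6 12 13 1)(3 5 7 14 11 10)| = 42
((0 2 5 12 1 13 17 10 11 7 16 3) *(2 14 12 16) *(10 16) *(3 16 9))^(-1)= [3, 12, 7, 9, 4, 2, 6, 11, 8, 17, 5, 10, 14, 1, 0, 15, 16, 13]= (0 3 9 17 13 1 12 14)(2 7 11 10 5)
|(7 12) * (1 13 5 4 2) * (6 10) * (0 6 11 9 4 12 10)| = |(0 6)(1 13 5 12 7 10 11 9 4 2)| = 10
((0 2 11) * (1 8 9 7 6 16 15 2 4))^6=(0 6 4 16 1 15 8 2 9 11 7)=[6, 15, 9, 3, 16, 5, 4, 0, 2, 11, 10, 7, 12, 13, 14, 8, 1]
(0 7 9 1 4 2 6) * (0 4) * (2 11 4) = (0 7 9 1)(2 6)(4 11) = [7, 0, 6, 3, 11, 5, 2, 9, 8, 1, 10, 4]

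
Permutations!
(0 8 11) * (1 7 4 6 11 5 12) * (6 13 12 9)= (0 8 5 9 6 11)(1 7 4 13 12)= [8, 7, 2, 3, 13, 9, 11, 4, 5, 6, 10, 0, 1, 12]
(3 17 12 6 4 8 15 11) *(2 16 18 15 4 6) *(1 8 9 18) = (1 8 4 9 18 15 11 3 17 12 2 16) = [0, 8, 16, 17, 9, 5, 6, 7, 4, 18, 10, 3, 2, 13, 14, 11, 1, 12, 15]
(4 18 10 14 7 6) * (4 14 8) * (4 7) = [0, 1, 2, 3, 18, 5, 14, 6, 7, 9, 8, 11, 12, 13, 4, 15, 16, 17, 10] = (4 18 10 8 7 6 14)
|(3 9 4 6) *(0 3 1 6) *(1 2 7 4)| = 8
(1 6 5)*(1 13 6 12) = (1 12)(5 13 6) = [0, 12, 2, 3, 4, 13, 5, 7, 8, 9, 10, 11, 1, 6]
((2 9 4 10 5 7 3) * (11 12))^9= [0, 1, 4, 9, 5, 3, 6, 2, 8, 10, 7, 12, 11]= (2 4 5 3 9 10 7)(11 12)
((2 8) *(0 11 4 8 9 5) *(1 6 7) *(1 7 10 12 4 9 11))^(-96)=[10, 12, 5, 3, 11, 6, 4, 7, 9, 1, 8, 0, 2]=(0 10 8 9 1 12 2 5 6 4 11)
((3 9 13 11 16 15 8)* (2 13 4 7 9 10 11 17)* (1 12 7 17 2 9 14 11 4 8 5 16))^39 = (1 11 14 7 12)(2 13)(3 17)(4 8)(9 10) = [0, 11, 13, 17, 8, 5, 6, 12, 4, 10, 9, 14, 1, 2, 7, 15, 16, 3]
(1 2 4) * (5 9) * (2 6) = (1 6 2 4)(5 9) = [0, 6, 4, 3, 1, 9, 2, 7, 8, 5]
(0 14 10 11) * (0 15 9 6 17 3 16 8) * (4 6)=(0 14 10 11 15 9 4 6 17 3 16 8)=[14, 1, 2, 16, 6, 5, 17, 7, 0, 4, 11, 15, 12, 13, 10, 9, 8, 3]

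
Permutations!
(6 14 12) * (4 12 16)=[0, 1, 2, 3, 12, 5, 14, 7, 8, 9, 10, 11, 6, 13, 16, 15, 4]=(4 12 6 14 16)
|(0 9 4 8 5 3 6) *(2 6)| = 8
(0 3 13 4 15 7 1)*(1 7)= (0 3 13 4 15 1)= [3, 0, 2, 13, 15, 5, 6, 7, 8, 9, 10, 11, 12, 4, 14, 1]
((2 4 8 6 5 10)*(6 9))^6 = (2 10 5 6 9 8 4) = [0, 1, 10, 3, 2, 6, 9, 7, 4, 8, 5]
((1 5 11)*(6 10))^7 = (1 5 11)(6 10) = [0, 5, 2, 3, 4, 11, 10, 7, 8, 9, 6, 1]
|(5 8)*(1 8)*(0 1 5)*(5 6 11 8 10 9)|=|(0 1 10 9 5 6 11 8)|=8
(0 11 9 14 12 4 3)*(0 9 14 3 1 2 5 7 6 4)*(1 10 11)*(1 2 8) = (0 2 5 7 6 4 10 11 14 12)(1 8)(3 9) = [2, 8, 5, 9, 10, 7, 4, 6, 1, 3, 11, 14, 0, 13, 12]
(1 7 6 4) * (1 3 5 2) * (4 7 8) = (1 8 4 3 5 2)(6 7) = [0, 8, 1, 5, 3, 2, 7, 6, 4]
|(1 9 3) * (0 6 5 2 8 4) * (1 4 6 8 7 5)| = 21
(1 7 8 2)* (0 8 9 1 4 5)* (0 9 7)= (0 8 2 4 5 9 1)= [8, 0, 4, 3, 5, 9, 6, 7, 2, 1]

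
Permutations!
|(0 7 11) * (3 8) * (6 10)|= |(0 7 11)(3 8)(6 10)|= 6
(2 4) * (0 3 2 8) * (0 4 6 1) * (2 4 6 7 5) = (0 3 4 8 6 1)(2 7 5) = [3, 0, 7, 4, 8, 2, 1, 5, 6]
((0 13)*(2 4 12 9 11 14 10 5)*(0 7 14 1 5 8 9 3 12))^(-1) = (0 4 2 5 1 11 9 8 10 14 7 13)(3 12) = [4, 11, 5, 12, 2, 1, 6, 13, 10, 8, 14, 9, 3, 0, 7]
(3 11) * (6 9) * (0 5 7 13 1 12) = [5, 12, 2, 11, 4, 7, 9, 13, 8, 6, 10, 3, 0, 1] = (0 5 7 13 1 12)(3 11)(6 9)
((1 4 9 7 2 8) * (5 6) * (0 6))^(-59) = (0 6 5)(1 4 9 7 2 8) = [6, 4, 8, 3, 9, 0, 5, 2, 1, 7]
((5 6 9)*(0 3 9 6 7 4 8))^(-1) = (0 8 4 7 5 9 3) = [8, 1, 2, 0, 7, 9, 6, 5, 4, 3]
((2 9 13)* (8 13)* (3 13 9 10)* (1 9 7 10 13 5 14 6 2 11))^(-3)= (1 2 5 7)(3 8 11 6)(9 13 14 10)= [0, 2, 5, 8, 4, 7, 3, 1, 11, 13, 9, 6, 12, 14, 10]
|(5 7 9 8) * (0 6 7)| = |(0 6 7 9 8 5)| = 6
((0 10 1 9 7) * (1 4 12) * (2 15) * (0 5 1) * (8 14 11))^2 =(15)(0 4)(1 7)(5 9)(8 11 14)(10 12) =[4, 7, 2, 3, 0, 9, 6, 1, 11, 5, 12, 14, 10, 13, 8, 15]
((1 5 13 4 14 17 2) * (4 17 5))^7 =(17) =[0, 1, 2, 3, 4, 5, 6, 7, 8, 9, 10, 11, 12, 13, 14, 15, 16, 17]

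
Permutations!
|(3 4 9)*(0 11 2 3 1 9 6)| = |(0 11 2 3 4 6)(1 9)| = 6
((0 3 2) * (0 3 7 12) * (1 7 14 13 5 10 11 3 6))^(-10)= [13, 12, 1, 6, 4, 11, 7, 0, 8, 9, 3, 2, 14, 10, 5]= (0 13 10 3 6 7)(1 12 14 5 11 2)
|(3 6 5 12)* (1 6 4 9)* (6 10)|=|(1 10 6 5 12 3 4 9)|=8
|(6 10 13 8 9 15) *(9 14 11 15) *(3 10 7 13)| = 14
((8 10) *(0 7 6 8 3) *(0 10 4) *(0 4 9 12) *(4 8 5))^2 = [6, 1, 2, 3, 9, 8, 4, 5, 12, 0, 10, 11, 7] = (0 6 4 9)(5 8 12 7)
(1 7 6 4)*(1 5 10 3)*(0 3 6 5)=(0 3 1 7 5 10 6 4)=[3, 7, 2, 1, 0, 10, 4, 5, 8, 9, 6]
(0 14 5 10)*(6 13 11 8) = [14, 1, 2, 3, 4, 10, 13, 7, 6, 9, 0, 8, 12, 11, 5] = (0 14 5 10)(6 13 11 8)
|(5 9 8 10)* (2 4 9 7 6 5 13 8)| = 3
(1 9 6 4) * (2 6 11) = [0, 9, 6, 3, 1, 5, 4, 7, 8, 11, 10, 2] = (1 9 11 2 6 4)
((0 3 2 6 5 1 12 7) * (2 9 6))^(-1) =(0 7 12 1 5 6 9 3) =[7, 5, 2, 0, 4, 6, 9, 12, 8, 3, 10, 11, 1]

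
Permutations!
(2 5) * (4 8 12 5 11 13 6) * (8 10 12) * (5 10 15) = (2 11 13 6 4 15 5)(10 12) = [0, 1, 11, 3, 15, 2, 4, 7, 8, 9, 12, 13, 10, 6, 14, 5]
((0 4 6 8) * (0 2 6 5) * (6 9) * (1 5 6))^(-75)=(0 9 6 5 2 4 1 8)=[9, 8, 4, 3, 1, 2, 5, 7, 0, 6]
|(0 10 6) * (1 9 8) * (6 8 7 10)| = 10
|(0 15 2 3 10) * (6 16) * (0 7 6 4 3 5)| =|(0 15 2 5)(3 10 7 6 16 4)| =12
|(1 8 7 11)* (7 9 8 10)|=4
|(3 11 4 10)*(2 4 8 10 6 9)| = 4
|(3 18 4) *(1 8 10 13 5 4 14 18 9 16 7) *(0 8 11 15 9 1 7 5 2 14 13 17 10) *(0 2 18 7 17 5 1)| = 10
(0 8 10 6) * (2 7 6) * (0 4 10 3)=(0 8 3)(2 7 6 4 10)=[8, 1, 7, 0, 10, 5, 4, 6, 3, 9, 2]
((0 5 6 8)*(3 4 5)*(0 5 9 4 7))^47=[7, 1, 2, 0, 9, 8, 5, 3, 6, 4]=(0 7 3)(4 9)(5 8 6)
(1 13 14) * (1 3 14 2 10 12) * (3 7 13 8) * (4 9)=(1 8 3 14 7 13 2 10 12)(4 9)=[0, 8, 10, 14, 9, 5, 6, 13, 3, 4, 12, 11, 1, 2, 7]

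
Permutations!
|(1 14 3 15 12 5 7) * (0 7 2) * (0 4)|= |(0 7 1 14 3 15 12 5 2 4)|= 10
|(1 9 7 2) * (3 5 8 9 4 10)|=9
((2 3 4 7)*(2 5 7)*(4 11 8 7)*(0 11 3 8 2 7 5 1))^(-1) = (0 1 7 4 5 8 2 11) = [1, 7, 11, 3, 5, 8, 6, 4, 2, 9, 10, 0]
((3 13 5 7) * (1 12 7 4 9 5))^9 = (1 13 3 7 12) = [0, 13, 2, 7, 4, 5, 6, 12, 8, 9, 10, 11, 1, 3]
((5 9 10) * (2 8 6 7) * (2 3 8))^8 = [0, 1, 2, 3, 4, 10, 6, 7, 8, 5, 9] = (5 10 9)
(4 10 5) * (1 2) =(1 2)(4 10 5) =[0, 2, 1, 3, 10, 4, 6, 7, 8, 9, 5]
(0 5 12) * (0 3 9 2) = (0 5 12 3 9 2) = [5, 1, 0, 9, 4, 12, 6, 7, 8, 2, 10, 11, 3]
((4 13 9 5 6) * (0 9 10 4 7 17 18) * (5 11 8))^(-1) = (0 18 17 7 6 5 8 11 9)(4 10 13) = [18, 1, 2, 3, 10, 8, 5, 6, 11, 0, 13, 9, 12, 4, 14, 15, 16, 7, 17]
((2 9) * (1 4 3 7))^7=(1 7 3 4)(2 9)=[0, 7, 9, 4, 1, 5, 6, 3, 8, 2]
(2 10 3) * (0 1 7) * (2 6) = [1, 7, 10, 6, 4, 5, 2, 0, 8, 9, 3] = (0 1 7)(2 10 3 6)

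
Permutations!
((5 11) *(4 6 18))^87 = [0, 1, 2, 3, 4, 11, 6, 7, 8, 9, 10, 5, 12, 13, 14, 15, 16, 17, 18] = (18)(5 11)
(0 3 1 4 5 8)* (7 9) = (0 3 1 4 5 8)(7 9) = [3, 4, 2, 1, 5, 8, 6, 9, 0, 7]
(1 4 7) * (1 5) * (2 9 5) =(1 4 7 2 9 5) =[0, 4, 9, 3, 7, 1, 6, 2, 8, 5]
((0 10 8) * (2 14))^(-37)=[8, 1, 14, 3, 4, 5, 6, 7, 10, 9, 0, 11, 12, 13, 2]=(0 8 10)(2 14)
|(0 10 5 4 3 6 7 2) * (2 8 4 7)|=|(0 10 5 7 8 4 3 6 2)|=9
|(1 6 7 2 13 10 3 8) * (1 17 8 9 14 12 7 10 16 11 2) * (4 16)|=40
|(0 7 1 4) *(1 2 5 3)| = 7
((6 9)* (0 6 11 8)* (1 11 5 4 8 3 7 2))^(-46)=(0 9 4)(1 2 7 3 11)(5 8 6)=[9, 2, 7, 11, 0, 8, 5, 3, 6, 4, 10, 1]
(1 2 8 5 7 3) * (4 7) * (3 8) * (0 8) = (0 8 5 4 7)(1 2 3) = [8, 2, 3, 1, 7, 4, 6, 0, 5]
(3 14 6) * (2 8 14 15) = (2 8 14 6 3 15) = [0, 1, 8, 15, 4, 5, 3, 7, 14, 9, 10, 11, 12, 13, 6, 2]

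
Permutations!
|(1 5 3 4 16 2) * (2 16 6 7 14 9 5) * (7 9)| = |(16)(1 2)(3 4 6 9 5)(7 14)| = 10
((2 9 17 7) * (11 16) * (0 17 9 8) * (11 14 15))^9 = [8, 1, 7, 3, 4, 5, 6, 17, 2, 9, 10, 16, 12, 13, 15, 11, 14, 0] = (0 8 2 7 17)(11 16 14 15)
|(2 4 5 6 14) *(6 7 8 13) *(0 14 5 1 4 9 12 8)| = |(0 14 2 9 12 8 13 6 5 7)(1 4)| = 10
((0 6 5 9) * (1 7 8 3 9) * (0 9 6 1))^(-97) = [1, 7, 2, 6, 4, 0, 5, 8, 3, 9] = (9)(0 1 7 8 3 6 5)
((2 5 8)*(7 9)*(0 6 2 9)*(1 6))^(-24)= [0, 1, 2, 3, 4, 5, 6, 7, 8, 9]= (9)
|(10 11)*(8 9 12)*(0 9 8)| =|(0 9 12)(10 11)| =6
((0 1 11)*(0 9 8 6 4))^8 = (0 1 11 9 8 6 4) = [1, 11, 2, 3, 0, 5, 4, 7, 6, 8, 10, 9]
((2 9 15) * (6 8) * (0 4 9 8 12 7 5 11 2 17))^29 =(0 17 15 9 4)(2 8 6 12 7 5 11) =[17, 1, 8, 3, 0, 11, 12, 5, 6, 4, 10, 2, 7, 13, 14, 9, 16, 15]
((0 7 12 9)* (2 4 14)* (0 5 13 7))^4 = (2 4 14)(5 9 12 7 13) = [0, 1, 4, 3, 14, 9, 6, 13, 8, 12, 10, 11, 7, 5, 2]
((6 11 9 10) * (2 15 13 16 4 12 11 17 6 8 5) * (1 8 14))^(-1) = (1 14 10 9 11 12 4 16 13 15 2 5 8)(6 17) = [0, 14, 5, 3, 16, 8, 17, 7, 1, 11, 9, 12, 4, 15, 10, 2, 13, 6]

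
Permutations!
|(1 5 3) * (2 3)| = 4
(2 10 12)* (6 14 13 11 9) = (2 10 12)(6 14 13 11 9) = [0, 1, 10, 3, 4, 5, 14, 7, 8, 6, 12, 9, 2, 11, 13]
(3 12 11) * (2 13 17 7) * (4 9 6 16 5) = (2 13 17 7)(3 12 11)(4 9 6 16 5) = [0, 1, 13, 12, 9, 4, 16, 2, 8, 6, 10, 3, 11, 17, 14, 15, 5, 7]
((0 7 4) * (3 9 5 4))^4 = [5, 1, 2, 0, 9, 3, 6, 4, 8, 7] = (0 5 3)(4 9 7)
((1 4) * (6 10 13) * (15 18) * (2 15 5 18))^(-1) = [0, 4, 15, 3, 1, 18, 13, 7, 8, 9, 6, 11, 12, 10, 14, 2, 16, 17, 5] = (1 4)(2 15)(5 18)(6 13 10)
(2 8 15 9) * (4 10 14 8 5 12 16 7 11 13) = [0, 1, 5, 3, 10, 12, 6, 11, 15, 2, 14, 13, 16, 4, 8, 9, 7] = (2 5 12 16 7 11 13 4 10 14 8 15 9)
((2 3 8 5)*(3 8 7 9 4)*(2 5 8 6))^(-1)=(2 6)(3 4 9 7)=[0, 1, 6, 4, 9, 5, 2, 3, 8, 7]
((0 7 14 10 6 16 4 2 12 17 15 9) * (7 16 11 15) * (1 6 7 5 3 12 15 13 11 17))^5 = (0 9 15 2 4 16)(1 12 3 5 17 6)(7 10 14)(11 13) = [9, 12, 4, 5, 16, 17, 1, 10, 8, 15, 14, 13, 3, 11, 7, 2, 0, 6]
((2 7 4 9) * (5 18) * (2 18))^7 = (2 7 4 9 18 5) = [0, 1, 7, 3, 9, 2, 6, 4, 8, 18, 10, 11, 12, 13, 14, 15, 16, 17, 5]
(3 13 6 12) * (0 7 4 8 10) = (0 7 4 8 10)(3 13 6 12) = [7, 1, 2, 13, 8, 5, 12, 4, 10, 9, 0, 11, 3, 6]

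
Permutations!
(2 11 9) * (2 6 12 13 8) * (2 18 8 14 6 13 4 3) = (2 11 9 13 14 6 12 4 3)(8 18) = [0, 1, 11, 2, 3, 5, 12, 7, 18, 13, 10, 9, 4, 14, 6, 15, 16, 17, 8]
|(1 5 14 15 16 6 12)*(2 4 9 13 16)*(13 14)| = 30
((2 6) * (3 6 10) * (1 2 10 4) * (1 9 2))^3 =(10) =[0, 1, 2, 3, 4, 5, 6, 7, 8, 9, 10]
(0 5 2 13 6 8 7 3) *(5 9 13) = (0 9 13 6 8 7 3)(2 5) = [9, 1, 5, 0, 4, 2, 8, 3, 7, 13, 10, 11, 12, 6]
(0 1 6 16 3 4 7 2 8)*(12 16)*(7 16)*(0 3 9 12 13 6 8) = (0 1 8 3 4 16 9 12 7 2)(6 13) = [1, 8, 0, 4, 16, 5, 13, 2, 3, 12, 10, 11, 7, 6, 14, 15, 9]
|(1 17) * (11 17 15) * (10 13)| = |(1 15 11 17)(10 13)| = 4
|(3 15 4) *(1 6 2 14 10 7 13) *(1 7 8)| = |(1 6 2 14 10 8)(3 15 4)(7 13)| = 6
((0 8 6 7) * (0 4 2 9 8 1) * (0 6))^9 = [1, 6, 9, 3, 2, 5, 7, 4, 0, 8] = (0 1 6 7 4 2 9 8)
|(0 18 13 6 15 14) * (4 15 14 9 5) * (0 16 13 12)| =12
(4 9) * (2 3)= (2 3)(4 9)= [0, 1, 3, 2, 9, 5, 6, 7, 8, 4]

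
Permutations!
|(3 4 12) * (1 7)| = 6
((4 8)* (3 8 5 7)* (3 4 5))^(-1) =(3 4 7 5 8) =[0, 1, 2, 4, 7, 8, 6, 5, 3]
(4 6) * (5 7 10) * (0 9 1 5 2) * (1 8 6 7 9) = (0 1 5 9 8 6 4 7 10 2) = [1, 5, 0, 3, 7, 9, 4, 10, 6, 8, 2]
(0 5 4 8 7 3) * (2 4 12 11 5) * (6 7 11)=(0 2 4 8 11 5 12 6 7 3)=[2, 1, 4, 0, 8, 12, 7, 3, 11, 9, 10, 5, 6]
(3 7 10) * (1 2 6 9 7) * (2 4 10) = (1 4 10 3)(2 6 9 7) = [0, 4, 6, 1, 10, 5, 9, 2, 8, 7, 3]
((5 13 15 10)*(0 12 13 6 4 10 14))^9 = (0 14 15 13 12)(4 10 5 6) = [14, 1, 2, 3, 10, 6, 4, 7, 8, 9, 5, 11, 0, 12, 15, 13]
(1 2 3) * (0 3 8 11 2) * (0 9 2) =(0 3 1 9 2 8 11) =[3, 9, 8, 1, 4, 5, 6, 7, 11, 2, 10, 0]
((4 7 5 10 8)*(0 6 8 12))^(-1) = (0 12 10 5 7 4 8 6) = [12, 1, 2, 3, 8, 7, 0, 4, 6, 9, 5, 11, 10]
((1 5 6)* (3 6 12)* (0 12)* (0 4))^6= (0 4 5 1 6 3 12)= [4, 6, 2, 12, 5, 1, 3, 7, 8, 9, 10, 11, 0]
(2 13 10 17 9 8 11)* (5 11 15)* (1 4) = (1 4)(2 13 10 17 9 8 15 5 11) = [0, 4, 13, 3, 1, 11, 6, 7, 15, 8, 17, 2, 12, 10, 14, 5, 16, 9]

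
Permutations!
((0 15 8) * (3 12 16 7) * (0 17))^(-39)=(0 15 8 17)(3 12 16 7)=[15, 1, 2, 12, 4, 5, 6, 3, 17, 9, 10, 11, 16, 13, 14, 8, 7, 0]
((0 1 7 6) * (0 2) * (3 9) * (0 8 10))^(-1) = (0 10 8 2 6 7 1)(3 9) = [10, 0, 6, 9, 4, 5, 7, 1, 2, 3, 8]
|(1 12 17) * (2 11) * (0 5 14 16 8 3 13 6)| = |(0 5 14 16 8 3 13 6)(1 12 17)(2 11)| = 24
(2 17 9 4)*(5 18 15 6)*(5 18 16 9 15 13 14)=(2 17 15 6 18 13 14 5 16 9 4)=[0, 1, 17, 3, 2, 16, 18, 7, 8, 4, 10, 11, 12, 14, 5, 6, 9, 15, 13]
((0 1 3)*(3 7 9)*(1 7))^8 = (9) = [0, 1, 2, 3, 4, 5, 6, 7, 8, 9]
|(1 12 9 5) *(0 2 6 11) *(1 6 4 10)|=10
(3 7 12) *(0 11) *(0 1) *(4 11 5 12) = (0 5 12 3 7 4 11 1) = [5, 0, 2, 7, 11, 12, 6, 4, 8, 9, 10, 1, 3]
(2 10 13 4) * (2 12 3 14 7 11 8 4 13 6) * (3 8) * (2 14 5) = (2 10 6 14 7 11 3 5)(4 12 8) = [0, 1, 10, 5, 12, 2, 14, 11, 4, 9, 6, 3, 8, 13, 7]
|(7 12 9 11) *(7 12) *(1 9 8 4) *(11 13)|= 7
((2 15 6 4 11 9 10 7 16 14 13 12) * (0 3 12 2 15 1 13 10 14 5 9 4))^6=(16)(0 3 12 15 6)=[3, 1, 2, 12, 4, 5, 0, 7, 8, 9, 10, 11, 15, 13, 14, 6, 16]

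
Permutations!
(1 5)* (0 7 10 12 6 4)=[7, 5, 2, 3, 0, 1, 4, 10, 8, 9, 12, 11, 6]=(0 7 10 12 6 4)(1 5)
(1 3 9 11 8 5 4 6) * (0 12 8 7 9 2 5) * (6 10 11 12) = (0 6 1 3 2 5 4 10 11 7 9 12 8) = [6, 3, 5, 2, 10, 4, 1, 9, 0, 12, 11, 7, 8]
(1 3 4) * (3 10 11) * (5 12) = (1 10 11 3 4)(5 12) = [0, 10, 2, 4, 1, 12, 6, 7, 8, 9, 11, 3, 5]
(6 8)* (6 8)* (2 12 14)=[0, 1, 12, 3, 4, 5, 6, 7, 8, 9, 10, 11, 14, 13, 2]=(2 12 14)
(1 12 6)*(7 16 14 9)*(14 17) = (1 12 6)(7 16 17 14 9) = [0, 12, 2, 3, 4, 5, 1, 16, 8, 7, 10, 11, 6, 13, 9, 15, 17, 14]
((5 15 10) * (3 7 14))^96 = (15) = [0, 1, 2, 3, 4, 5, 6, 7, 8, 9, 10, 11, 12, 13, 14, 15]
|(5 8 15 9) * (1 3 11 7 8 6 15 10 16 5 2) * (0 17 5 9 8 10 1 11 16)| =|(0 17 5 6 15 8 1 3 16 9 2 11 7 10)| =14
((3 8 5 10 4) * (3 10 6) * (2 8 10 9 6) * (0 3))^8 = (0 10 9)(2 5 8)(3 4 6) = [10, 1, 5, 4, 6, 8, 3, 7, 2, 0, 9]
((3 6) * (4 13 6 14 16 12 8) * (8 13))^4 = (3 13 16)(6 12 14) = [0, 1, 2, 13, 4, 5, 12, 7, 8, 9, 10, 11, 14, 16, 6, 15, 3]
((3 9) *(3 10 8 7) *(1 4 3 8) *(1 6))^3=[0, 9, 2, 6, 10, 5, 3, 8, 7, 1, 4]=(1 9)(3 6)(4 10)(7 8)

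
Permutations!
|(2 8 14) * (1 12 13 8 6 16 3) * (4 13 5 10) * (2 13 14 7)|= |(1 12 5 10 4 14 13 8 7 2 6 16 3)|= 13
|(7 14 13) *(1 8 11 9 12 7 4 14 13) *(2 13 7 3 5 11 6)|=35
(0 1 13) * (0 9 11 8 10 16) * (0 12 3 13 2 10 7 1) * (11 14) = (1 2 10 16 12 3 13 9 14 11 8 7) = [0, 2, 10, 13, 4, 5, 6, 1, 7, 14, 16, 8, 3, 9, 11, 15, 12]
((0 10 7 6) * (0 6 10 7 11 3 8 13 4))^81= (0 7 10 11 3 8 13 4)= [7, 1, 2, 8, 0, 5, 6, 10, 13, 9, 11, 3, 12, 4]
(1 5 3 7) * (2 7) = (1 5 3 2 7) = [0, 5, 7, 2, 4, 3, 6, 1]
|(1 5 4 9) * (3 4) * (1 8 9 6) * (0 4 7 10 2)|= 18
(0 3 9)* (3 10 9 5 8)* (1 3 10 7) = [7, 3, 2, 5, 4, 8, 6, 1, 10, 0, 9] = (0 7 1 3 5 8 10 9)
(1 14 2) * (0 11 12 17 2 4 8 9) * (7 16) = (0 11 12 17 2 1 14 4 8 9)(7 16) = [11, 14, 1, 3, 8, 5, 6, 16, 9, 0, 10, 12, 17, 13, 4, 15, 7, 2]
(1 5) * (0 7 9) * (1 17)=(0 7 9)(1 5 17)=[7, 5, 2, 3, 4, 17, 6, 9, 8, 0, 10, 11, 12, 13, 14, 15, 16, 1]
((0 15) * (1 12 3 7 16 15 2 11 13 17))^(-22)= (17)= [0, 1, 2, 3, 4, 5, 6, 7, 8, 9, 10, 11, 12, 13, 14, 15, 16, 17]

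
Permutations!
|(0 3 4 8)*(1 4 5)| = 6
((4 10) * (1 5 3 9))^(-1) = (1 9 3 5)(4 10) = [0, 9, 2, 5, 10, 1, 6, 7, 8, 3, 4]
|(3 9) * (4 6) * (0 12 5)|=6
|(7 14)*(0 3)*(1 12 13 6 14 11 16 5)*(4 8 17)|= |(0 3)(1 12 13 6 14 7 11 16 5)(4 8 17)|= 18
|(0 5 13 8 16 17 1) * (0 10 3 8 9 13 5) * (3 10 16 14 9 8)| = |(1 16 17)(8 14 9 13)| = 12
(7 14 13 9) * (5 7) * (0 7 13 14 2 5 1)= (14)(0 7 2 5 13 9 1)= [7, 0, 5, 3, 4, 13, 6, 2, 8, 1, 10, 11, 12, 9, 14]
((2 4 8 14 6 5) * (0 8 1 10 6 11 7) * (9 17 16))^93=(17)(0 11 8 7 14)(1 5)(2 10)(4 6)=[11, 5, 10, 3, 6, 1, 4, 14, 7, 9, 2, 8, 12, 13, 0, 15, 16, 17]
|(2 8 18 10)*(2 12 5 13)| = 7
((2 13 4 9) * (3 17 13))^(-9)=(2 13)(3 4)(9 17)=[0, 1, 13, 4, 3, 5, 6, 7, 8, 17, 10, 11, 12, 2, 14, 15, 16, 9]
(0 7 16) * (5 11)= (0 7 16)(5 11)= [7, 1, 2, 3, 4, 11, 6, 16, 8, 9, 10, 5, 12, 13, 14, 15, 0]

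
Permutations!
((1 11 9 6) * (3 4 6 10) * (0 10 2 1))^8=(11)(0 4 10 6 3)=[4, 1, 2, 0, 10, 5, 3, 7, 8, 9, 6, 11]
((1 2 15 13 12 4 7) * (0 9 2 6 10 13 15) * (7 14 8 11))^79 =(15)(0 9 2)(1 7 11 8 14 4 12 13 10 6) =[9, 7, 0, 3, 12, 5, 1, 11, 14, 2, 6, 8, 13, 10, 4, 15]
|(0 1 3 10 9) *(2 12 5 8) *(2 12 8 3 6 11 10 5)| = |(0 1 6 11 10 9)(2 8 12)(3 5)| = 6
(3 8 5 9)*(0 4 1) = (0 4 1)(3 8 5 9) = [4, 0, 2, 8, 1, 9, 6, 7, 5, 3]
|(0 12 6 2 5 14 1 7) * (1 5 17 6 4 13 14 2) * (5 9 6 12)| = 12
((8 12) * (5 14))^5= (5 14)(8 12)= [0, 1, 2, 3, 4, 14, 6, 7, 12, 9, 10, 11, 8, 13, 5]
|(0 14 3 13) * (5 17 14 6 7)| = 8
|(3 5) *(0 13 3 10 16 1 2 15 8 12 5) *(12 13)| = |(0 12 5 10 16 1 2 15 8 13 3)| = 11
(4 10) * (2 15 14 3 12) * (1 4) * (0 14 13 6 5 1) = [14, 4, 15, 12, 10, 1, 5, 7, 8, 9, 0, 11, 2, 6, 3, 13] = (0 14 3 12 2 15 13 6 5 1 4 10)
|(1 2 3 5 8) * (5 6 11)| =|(1 2 3 6 11 5 8)| =7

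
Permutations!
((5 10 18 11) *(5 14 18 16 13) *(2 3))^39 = (18)(2 3)(5 13 16 10) = [0, 1, 3, 2, 4, 13, 6, 7, 8, 9, 5, 11, 12, 16, 14, 15, 10, 17, 18]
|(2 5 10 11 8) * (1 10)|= |(1 10 11 8 2 5)|= 6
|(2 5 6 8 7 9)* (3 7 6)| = 10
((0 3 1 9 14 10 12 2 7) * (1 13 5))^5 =(0 9 7 1 2 5 12 13 10 3 14) =[9, 2, 5, 14, 4, 12, 6, 1, 8, 7, 3, 11, 13, 10, 0]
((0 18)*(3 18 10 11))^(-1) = (0 18 3 11 10) = [18, 1, 2, 11, 4, 5, 6, 7, 8, 9, 0, 10, 12, 13, 14, 15, 16, 17, 3]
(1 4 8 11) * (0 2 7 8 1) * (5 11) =(0 2 7 8 5 11)(1 4) =[2, 4, 7, 3, 1, 11, 6, 8, 5, 9, 10, 0]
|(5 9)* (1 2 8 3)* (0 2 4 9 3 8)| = |(0 2)(1 4 9 5 3)| = 10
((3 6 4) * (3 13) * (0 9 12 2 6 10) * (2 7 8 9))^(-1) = (0 10 3 13 4 6 2)(7 12 9 8) = [10, 1, 0, 13, 6, 5, 2, 12, 7, 8, 3, 11, 9, 4]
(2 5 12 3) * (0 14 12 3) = (0 14 12)(2 5 3) = [14, 1, 5, 2, 4, 3, 6, 7, 8, 9, 10, 11, 0, 13, 12]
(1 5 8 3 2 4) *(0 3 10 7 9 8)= [3, 5, 4, 2, 1, 0, 6, 9, 10, 8, 7]= (0 3 2 4 1 5)(7 9 8 10)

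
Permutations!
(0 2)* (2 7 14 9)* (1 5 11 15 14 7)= (0 1 5 11 15 14 9 2)= [1, 5, 0, 3, 4, 11, 6, 7, 8, 2, 10, 15, 12, 13, 9, 14]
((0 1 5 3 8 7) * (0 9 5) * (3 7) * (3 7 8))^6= (5 7)(8 9)= [0, 1, 2, 3, 4, 7, 6, 5, 9, 8]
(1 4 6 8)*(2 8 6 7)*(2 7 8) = (1 4 8) = [0, 4, 2, 3, 8, 5, 6, 7, 1]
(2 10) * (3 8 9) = (2 10)(3 8 9) = [0, 1, 10, 8, 4, 5, 6, 7, 9, 3, 2]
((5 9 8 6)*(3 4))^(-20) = (9) = [0, 1, 2, 3, 4, 5, 6, 7, 8, 9]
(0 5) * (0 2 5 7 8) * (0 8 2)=(8)(0 7 2 5)=[7, 1, 5, 3, 4, 0, 6, 2, 8]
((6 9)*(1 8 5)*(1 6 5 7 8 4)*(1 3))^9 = (9)(7 8) = [0, 1, 2, 3, 4, 5, 6, 8, 7, 9]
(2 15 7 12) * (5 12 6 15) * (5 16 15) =[0, 1, 16, 3, 4, 12, 5, 6, 8, 9, 10, 11, 2, 13, 14, 7, 15] =(2 16 15 7 6 5 12)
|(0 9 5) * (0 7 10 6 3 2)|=|(0 9 5 7 10 6 3 2)|=8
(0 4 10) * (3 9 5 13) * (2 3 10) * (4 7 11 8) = (0 7 11 8 4 2 3 9 5 13 10) = [7, 1, 3, 9, 2, 13, 6, 11, 4, 5, 0, 8, 12, 10]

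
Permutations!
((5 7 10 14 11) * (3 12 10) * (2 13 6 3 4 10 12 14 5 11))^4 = (2 14 3 6 13) = [0, 1, 14, 6, 4, 5, 13, 7, 8, 9, 10, 11, 12, 2, 3]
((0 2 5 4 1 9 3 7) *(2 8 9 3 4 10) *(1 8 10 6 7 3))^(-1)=[7, 1, 10, 3, 9, 2, 5, 6, 4, 8, 0]=(0 7 6 5 2 10)(4 9 8)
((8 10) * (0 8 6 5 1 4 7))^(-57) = (0 7 4 1 5 6 10 8) = [7, 5, 2, 3, 1, 6, 10, 4, 0, 9, 8]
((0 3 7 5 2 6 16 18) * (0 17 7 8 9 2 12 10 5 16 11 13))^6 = (0 11 2 8)(3 13 6 9)(7 18)(16 17) = [11, 1, 8, 13, 4, 5, 9, 18, 0, 3, 10, 2, 12, 6, 14, 15, 17, 16, 7]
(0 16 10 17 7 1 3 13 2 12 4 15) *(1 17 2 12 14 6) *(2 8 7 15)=(0 16 10 8 7 17 15)(1 3 13 12 4 2 14 6)=[16, 3, 14, 13, 2, 5, 1, 17, 7, 9, 8, 11, 4, 12, 6, 0, 10, 15]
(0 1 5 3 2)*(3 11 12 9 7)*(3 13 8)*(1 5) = [5, 1, 0, 2, 4, 11, 6, 13, 3, 7, 10, 12, 9, 8] = (0 5 11 12 9 7 13 8 3 2)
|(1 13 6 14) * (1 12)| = |(1 13 6 14 12)| = 5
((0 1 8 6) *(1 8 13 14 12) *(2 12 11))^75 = (1 11)(2 13)(12 14) = [0, 11, 13, 3, 4, 5, 6, 7, 8, 9, 10, 1, 14, 2, 12]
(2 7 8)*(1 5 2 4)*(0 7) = (0 7 8 4 1 5 2) = [7, 5, 0, 3, 1, 2, 6, 8, 4]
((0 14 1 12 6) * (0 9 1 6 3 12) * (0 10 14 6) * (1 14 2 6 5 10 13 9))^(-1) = (0 14 9 13 1 6 2 10 5)(3 12) = [14, 6, 10, 12, 4, 0, 2, 7, 8, 13, 5, 11, 3, 1, 9]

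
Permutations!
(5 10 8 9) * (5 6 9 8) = [0, 1, 2, 3, 4, 10, 9, 7, 8, 6, 5] = (5 10)(6 9)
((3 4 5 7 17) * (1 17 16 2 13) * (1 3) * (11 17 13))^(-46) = (1 5 11 3 16)(2 13 7 17 4) = [0, 5, 13, 16, 2, 11, 6, 17, 8, 9, 10, 3, 12, 7, 14, 15, 1, 4]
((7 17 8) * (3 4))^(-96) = (17) = [0, 1, 2, 3, 4, 5, 6, 7, 8, 9, 10, 11, 12, 13, 14, 15, 16, 17]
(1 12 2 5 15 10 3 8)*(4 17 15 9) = (1 12 2 5 9 4 17 15 10 3 8) = [0, 12, 5, 8, 17, 9, 6, 7, 1, 4, 3, 11, 2, 13, 14, 10, 16, 15]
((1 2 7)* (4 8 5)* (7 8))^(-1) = (1 7 4 5 8 2) = [0, 7, 1, 3, 5, 8, 6, 4, 2]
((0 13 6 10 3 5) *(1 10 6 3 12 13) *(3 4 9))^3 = (0 12 9)(1 13 3)(4 5 10) = [12, 13, 2, 1, 5, 10, 6, 7, 8, 0, 4, 11, 9, 3]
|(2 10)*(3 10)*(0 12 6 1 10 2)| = 10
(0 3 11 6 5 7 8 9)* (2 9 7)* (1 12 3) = (0 1 12 3 11 6 5 2 9)(7 8) = [1, 12, 9, 11, 4, 2, 5, 8, 7, 0, 10, 6, 3]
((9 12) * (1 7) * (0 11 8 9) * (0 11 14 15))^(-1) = (0 15 14)(1 7)(8 11 12 9) = [15, 7, 2, 3, 4, 5, 6, 1, 11, 8, 10, 12, 9, 13, 0, 14]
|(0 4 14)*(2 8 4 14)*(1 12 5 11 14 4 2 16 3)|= |(0 4 16 3 1 12 5 11 14)(2 8)|= 18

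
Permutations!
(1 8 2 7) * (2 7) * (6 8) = (1 6 8 7) = [0, 6, 2, 3, 4, 5, 8, 1, 7]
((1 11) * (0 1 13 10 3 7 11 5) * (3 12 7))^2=(0 5 1)(7 13 12 11 10)=[5, 0, 2, 3, 4, 1, 6, 13, 8, 9, 7, 10, 11, 12]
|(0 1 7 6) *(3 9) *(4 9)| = |(0 1 7 6)(3 4 9)| = 12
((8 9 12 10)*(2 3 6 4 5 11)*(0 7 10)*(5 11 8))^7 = (12)(2 6 11 3 4) = [0, 1, 6, 4, 2, 5, 11, 7, 8, 9, 10, 3, 12]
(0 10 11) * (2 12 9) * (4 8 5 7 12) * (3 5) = (0 10 11)(2 4 8 3 5 7 12 9) = [10, 1, 4, 5, 8, 7, 6, 12, 3, 2, 11, 0, 9]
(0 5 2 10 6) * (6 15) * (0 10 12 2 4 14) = (0 5 4 14)(2 12)(6 10 15) = [5, 1, 12, 3, 14, 4, 10, 7, 8, 9, 15, 11, 2, 13, 0, 6]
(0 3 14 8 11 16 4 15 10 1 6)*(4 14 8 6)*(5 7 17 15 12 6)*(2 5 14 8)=(0 3 2 5 7 17 15 10 1 4 12 6)(8 11 16)=[3, 4, 5, 2, 12, 7, 0, 17, 11, 9, 1, 16, 6, 13, 14, 10, 8, 15]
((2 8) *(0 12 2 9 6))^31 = (0 12 2 8 9 6) = [12, 1, 8, 3, 4, 5, 0, 7, 9, 6, 10, 11, 2]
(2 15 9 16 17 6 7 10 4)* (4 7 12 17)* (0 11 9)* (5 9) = (0 11 5 9 16 4 2 15)(6 12 17)(7 10) = [11, 1, 15, 3, 2, 9, 12, 10, 8, 16, 7, 5, 17, 13, 14, 0, 4, 6]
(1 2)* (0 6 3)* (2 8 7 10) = (0 6 3)(1 8 7 10 2) = [6, 8, 1, 0, 4, 5, 3, 10, 7, 9, 2]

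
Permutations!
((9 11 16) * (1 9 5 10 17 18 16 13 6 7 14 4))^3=[0, 13, 2, 3, 11, 18, 4, 1, 8, 6, 16, 7, 12, 14, 9, 15, 17, 5, 10]=(1 13 14 9 6 4 11 7)(5 18 10 16 17)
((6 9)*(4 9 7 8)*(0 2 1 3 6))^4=(0 6 9 3 4 1 8 2 7)=[6, 8, 7, 4, 1, 5, 9, 0, 2, 3]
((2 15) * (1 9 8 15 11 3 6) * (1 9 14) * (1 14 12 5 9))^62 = (1 5 8 2 3)(6 12 9 15 11) = [0, 5, 3, 1, 4, 8, 12, 7, 2, 15, 10, 6, 9, 13, 14, 11]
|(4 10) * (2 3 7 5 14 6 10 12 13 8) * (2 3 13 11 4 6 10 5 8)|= |(2 13)(3 7 8)(4 12 11)(5 14 10 6)|= 12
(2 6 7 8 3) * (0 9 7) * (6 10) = (0 9 7 8 3 2 10 6) = [9, 1, 10, 2, 4, 5, 0, 8, 3, 7, 6]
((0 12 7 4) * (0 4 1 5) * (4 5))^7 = (0 12 7 1 4 5) = [12, 4, 2, 3, 5, 0, 6, 1, 8, 9, 10, 11, 7]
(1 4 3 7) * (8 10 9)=(1 4 3 7)(8 10 9)=[0, 4, 2, 7, 3, 5, 6, 1, 10, 8, 9]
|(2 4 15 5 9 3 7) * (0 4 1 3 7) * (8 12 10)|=|(0 4 15 5 9 7 2 1 3)(8 12 10)|=9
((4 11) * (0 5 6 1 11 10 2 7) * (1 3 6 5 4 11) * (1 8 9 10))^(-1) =(11)(0 7 2 10 9 8 1 4)(3 6) =[7, 4, 10, 6, 0, 5, 3, 2, 1, 8, 9, 11]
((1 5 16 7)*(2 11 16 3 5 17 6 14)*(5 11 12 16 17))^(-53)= (1 3 17 14 12 7 5 11 6 2 16)= [0, 3, 16, 17, 4, 11, 2, 5, 8, 9, 10, 6, 7, 13, 12, 15, 1, 14]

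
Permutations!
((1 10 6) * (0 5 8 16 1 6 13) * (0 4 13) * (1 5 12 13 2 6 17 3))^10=(17)(5 8 16)=[0, 1, 2, 3, 4, 8, 6, 7, 16, 9, 10, 11, 12, 13, 14, 15, 5, 17]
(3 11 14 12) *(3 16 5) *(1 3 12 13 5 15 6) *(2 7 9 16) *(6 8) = (1 3 11 14 13 5 12 2 7 9 16 15 8 6) = [0, 3, 7, 11, 4, 12, 1, 9, 6, 16, 10, 14, 2, 5, 13, 8, 15]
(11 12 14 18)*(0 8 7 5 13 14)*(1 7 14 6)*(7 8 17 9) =(0 17 9 7 5 13 6 1 8 14 18 11 12) =[17, 8, 2, 3, 4, 13, 1, 5, 14, 7, 10, 12, 0, 6, 18, 15, 16, 9, 11]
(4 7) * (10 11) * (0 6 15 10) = (0 6 15 10 11)(4 7) = [6, 1, 2, 3, 7, 5, 15, 4, 8, 9, 11, 0, 12, 13, 14, 10]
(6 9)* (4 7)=[0, 1, 2, 3, 7, 5, 9, 4, 8, 6]=(4 7)(6 9)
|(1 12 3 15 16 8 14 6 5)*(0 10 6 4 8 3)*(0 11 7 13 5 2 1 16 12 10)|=24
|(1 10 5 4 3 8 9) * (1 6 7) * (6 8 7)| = 6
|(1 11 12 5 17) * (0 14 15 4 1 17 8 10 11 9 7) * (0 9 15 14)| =30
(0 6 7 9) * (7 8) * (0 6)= [0, 1, 2, 3, 4, 5, 8, 9, 7, 6]= (6 8 7 9)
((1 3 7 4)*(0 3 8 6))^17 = (0 4 6 7 8 3 1) = [4, 0, 2, 1, 6, 5, 7, 8, 3]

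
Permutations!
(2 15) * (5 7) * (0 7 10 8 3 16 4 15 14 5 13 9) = [7, 1, 14, 16, 15, 10, 6, 13, 3, 0, 8, 11, 12, 9, 5, 2, 4] = (0 7 13 9)(2 14 5 10 8 3 16 4 15)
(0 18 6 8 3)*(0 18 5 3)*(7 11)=(0 5 3 18 6 8)(7 11)=[5, 1, 2, 18, 4, 3, 8, 11, 0, 9, 10, 7, 12, 13, 14, 15, 16, 17, 6]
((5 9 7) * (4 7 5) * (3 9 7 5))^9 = (3 9) = [0, 1, 2, 9, 4, 5, 6, 7, 8, 3]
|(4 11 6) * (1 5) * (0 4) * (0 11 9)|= |(0 4 9)(1 5)(6 11)|= 6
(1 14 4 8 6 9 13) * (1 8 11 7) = [0, 14, 2, 3, 11, 5, 9, 1, 6, 13, 10, 7, 12, 8, 4] = (1 14 4 11 7)(6 9 13 8)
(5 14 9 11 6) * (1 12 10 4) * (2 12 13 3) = (1 13 3 2 12 10 4)(5 14 9 11 6) = [0, 13, 12, 2, 1, 14, 5, 7, 8, 11, 4, 6, 10, 3, 9]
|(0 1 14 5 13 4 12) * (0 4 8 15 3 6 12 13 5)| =|(0 1 14)(3 6 12 4 13 8 15)| =21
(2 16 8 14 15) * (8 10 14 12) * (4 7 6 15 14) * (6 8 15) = [0, 1, 16, 3, 7, 5, 6, 8, 12, 9, 4, 11, 15, 13, 14, 2, 10] = (2 16 10 4 7 8 12 15)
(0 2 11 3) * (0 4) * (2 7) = (0 7 2 11 3 4) = [7, 1, 11, 4, 0, 5, 6, 2, 8, 9, 10, 3]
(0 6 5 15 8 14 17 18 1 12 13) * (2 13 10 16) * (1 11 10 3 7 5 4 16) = (0 6 4 16 2 13)(1 12 3 7 5 15 8 14 17 18 11 10) = [6, 12, 13, 7, 16, 15, 4, 5, 14, 9, 1, 10, 3, 0, 17, 8, 2, 18, 11]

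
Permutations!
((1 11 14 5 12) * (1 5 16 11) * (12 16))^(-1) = [0, 1, 2, 3, 4, 12, 6, 7, 8, 9, 10, 16, 14, 13, 11, 15, 5] = (5 12 14 11 16)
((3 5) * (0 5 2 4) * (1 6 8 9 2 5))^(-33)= (0 6 9 4 1 8 2)(3 5)= [6, 8, 0, 5, 1, 3, 9, 7, 2, 4]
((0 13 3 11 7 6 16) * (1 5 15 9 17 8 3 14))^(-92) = (0 9 6 5 11 14 8)(1 3 13 17 16 15 7) = [9, 3, 2, 13, 4, 11, 5, 1, 0, 6, 10, 14, 12, 17, 8, 7, 15, 16]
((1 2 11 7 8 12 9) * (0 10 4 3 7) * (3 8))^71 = [11, 9, 1, 7, 10, 5, 6, 3, 4, 12, 0, 2, 8] = (0 11 2 1 9 12 8 4 10)(3 7)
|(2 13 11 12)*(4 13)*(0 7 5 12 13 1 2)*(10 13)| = |(0 7 5 12)(1 2 4)(10 13 11)| = 12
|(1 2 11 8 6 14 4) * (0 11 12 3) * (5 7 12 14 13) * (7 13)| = |(0 11 8 6 7 12 3)(1 2 14 4)(5 13)| = 28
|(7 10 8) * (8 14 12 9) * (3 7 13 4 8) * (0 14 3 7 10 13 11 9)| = 6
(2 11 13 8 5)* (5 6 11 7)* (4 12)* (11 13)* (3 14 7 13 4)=(2 13 8 6 4 12 3 14 7 5)=[0, 1, 13, 14, 12, 2, 4, 5, 6, 9, 10, 11, 3, 8, 7]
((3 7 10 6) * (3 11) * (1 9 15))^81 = [0, 1, 2, 7, 4, 5, 11, 10, 8, 9, 6, 3, 12, 13, 14, 15] = (15)(3 7 10 6 11)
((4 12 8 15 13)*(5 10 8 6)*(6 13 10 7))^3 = [0, 1, 2, 3, 4, 5, 6, 7, 8, 9, 10, 11, 12, 13, 14, 15] = (15)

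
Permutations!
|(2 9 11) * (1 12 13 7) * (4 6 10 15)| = |(1 12 13 7)(2 9 11)(4 6 10 15)| = 12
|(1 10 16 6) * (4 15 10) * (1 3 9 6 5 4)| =15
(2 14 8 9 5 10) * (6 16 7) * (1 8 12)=(1 8 9 5 10 2 14 12)(6 16 7)=[0, 8, 14, 3, 4, 10, 16, 6, 9, 5, 2, 11, 1, 13, 12, 15, 7]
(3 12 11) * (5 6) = (3 12 11)(5 6) = [0, 1, 2, 12, 4, 6, 5, 7, 8, 9, 10, 3, 11]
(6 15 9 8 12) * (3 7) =[0, 1, 2, 7, 4, 5, 15, 3, 12, 8, 10, 11, 6, 13, 14, 9] =(3 7)(6 15 9 8 12)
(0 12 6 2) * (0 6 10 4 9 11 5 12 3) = (0 3)(2 6)(4 9 11 5 12 10) = [3, 1, 6, 0, 9, 12, 2, 7, 8, 11, 4, 5, 10]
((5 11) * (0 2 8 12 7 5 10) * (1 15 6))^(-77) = (0 12 11 2 7 10 8 5)(1 15 6) = [12, 15, 7, 3, 4, 0, 1, 10, 5, 9, 8, 2, 11, 13, 14, 6]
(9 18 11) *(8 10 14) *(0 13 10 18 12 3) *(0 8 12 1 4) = (0 13 10 14 12 3 8 18 11 9 1 4) = [13, 4, 2, 8, 0, 5, 6, 7, 18, 1, 14, 9, 3, 10, 12, 15, 16, 17, 11]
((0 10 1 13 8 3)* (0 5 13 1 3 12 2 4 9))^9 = (0 9 4 2 12 8 13 5 3 10) = [9, 1, 12, 10, 2, 3, 6, 7, 13, 4, 0, 11, 8, 5]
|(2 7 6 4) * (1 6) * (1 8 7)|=|(1 6 4 2)(7 8)|=4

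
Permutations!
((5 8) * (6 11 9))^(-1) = [0, 1, 2, 3, 4, 8, 9, 7, 5, 11, 10, 6] = (5 8)(6 9 11)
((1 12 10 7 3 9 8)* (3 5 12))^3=[0, 8, 2, 1, 4, 7, 6, 10, 9, 3, 12, 11, 5]=(1 8 9 3)(5 7 10 12)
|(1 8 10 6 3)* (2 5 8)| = 7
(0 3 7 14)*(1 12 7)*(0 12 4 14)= (0 3 1 4 14 12 7)= [3, 4, 2, 1, 14, 5, 6, 0, 8, 9, 10, 11, 7, 13, 12]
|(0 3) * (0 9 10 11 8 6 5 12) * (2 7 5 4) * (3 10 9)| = 10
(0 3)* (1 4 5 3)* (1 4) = (0 4 5 3) = [4, 1, 2, 0, 5, 3]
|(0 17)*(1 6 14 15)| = |(0 17)(1 6 14 15)| = 4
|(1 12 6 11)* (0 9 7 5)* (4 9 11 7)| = |(0 11 1 12 6 7 5)(4 9)| = 14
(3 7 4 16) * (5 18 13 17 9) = (3 7 4 16)(5 18 13 17 9) = [0, 1, 2, 7, 16, 18, 6, 4, 8, 5, 10, 11, 12, 17, 14, 15, 3, 9, 13]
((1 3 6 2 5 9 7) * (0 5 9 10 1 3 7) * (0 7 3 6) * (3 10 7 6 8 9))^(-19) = (0 6 7 3 9 5 2 8)(1 10) = [6, 10, 8, 9, 4, 2, 7, 3, 0, 5, 1]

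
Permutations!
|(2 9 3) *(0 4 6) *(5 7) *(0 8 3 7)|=9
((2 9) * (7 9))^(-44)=(2 7 9)=[0, 1, 7, 3, 4, 5, 6, 9, 8, 2]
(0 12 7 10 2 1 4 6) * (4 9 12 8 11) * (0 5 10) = (0 8 11 4 6 5 10 2 1 9 12 7) = [8, 9, 1, 3, 6, 10, 5, 0, 11, 12, 2, 4, 7]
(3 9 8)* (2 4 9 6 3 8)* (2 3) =[0, 1, 4, 6, 9, 5, 2, 7, 8, 3] =(2 4 9 3 6)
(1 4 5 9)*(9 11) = (1 4 5 11 9) = [0, 4, 2, 3, 5, 11, 6, 7, 8, 1, 10, 9]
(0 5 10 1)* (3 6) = (0 5 10 1)(3 6) = [5, 0, 2, 6, 4, 10, 3, 7, 8, 9, 1]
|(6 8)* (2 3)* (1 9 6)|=|(1 9 6 8)(2 3)|=4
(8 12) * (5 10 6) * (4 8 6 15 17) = [0, 1, 2, 3, 8, 10, 5, 7, 12, 9, 15, 11, 6, 13, 14, 17, 16, 4] = (4 8 12 6 5 10 15 17)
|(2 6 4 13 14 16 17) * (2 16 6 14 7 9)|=14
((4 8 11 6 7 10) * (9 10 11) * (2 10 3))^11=(2 3 9 8 4 10)(6 11 7)=[0, 1, 3, 9, 10, 5, 11, 6, 4, 8, 2, 7]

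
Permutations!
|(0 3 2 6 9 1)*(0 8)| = |(0 3 2 6 9 1 8)| = 7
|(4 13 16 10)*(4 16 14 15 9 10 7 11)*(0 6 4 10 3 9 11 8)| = 22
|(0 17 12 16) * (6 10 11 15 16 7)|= 9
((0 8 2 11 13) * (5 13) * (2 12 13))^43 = (0 13 12 8)(2 11 5) = [13, 1, 11, 3, 4, 2, 6, 7, 0, 9, 10, 5, 8, 12]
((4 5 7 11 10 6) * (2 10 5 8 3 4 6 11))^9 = (2 7 5 11 10) = [0, 1, 7, 3, 4, 11, 6, 5, 8, 9, 2, 10]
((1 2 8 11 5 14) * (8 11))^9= (1 14 5 11 2)= [0, 14, 1, 3, 4, 11, 6, 7, 8, 9, 10, 2, 12, 13, 5]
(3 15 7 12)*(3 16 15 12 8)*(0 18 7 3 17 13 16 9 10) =(0 18 7 8 17 13 16 15 3 12 9 10) =[18, 1, 2, 12, 4, 5, 6, 8, 17, 10, 0, 11, 9, 16, 14, 3, 15, 13, 7]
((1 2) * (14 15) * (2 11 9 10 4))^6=(15)=[0, 1, 2, 3, 4, 5, 6, 7, 8, 9, 10, 11, 12, 13, 14, 15]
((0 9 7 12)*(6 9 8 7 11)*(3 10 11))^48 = [0, 1, 2, 6, 4, 5, 10, 7, 8, 11, 9, 3, 12] = (12)(3 6 10 9 11)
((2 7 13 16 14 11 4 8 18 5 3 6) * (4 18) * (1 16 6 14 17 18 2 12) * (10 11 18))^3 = [0, 10, 6, 5, 8, 18, 16, 12, 4, 9, 7, 13, 17, 1, 3, 15, 11, 2, 14] = (1 10 7 12 17 2 6 16 11 13)(3 5 18 14)(4 8)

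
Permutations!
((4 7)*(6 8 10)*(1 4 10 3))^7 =[0, 1, 2, 3, 4, 5, 6, 7, 8, 9, 10] =(10)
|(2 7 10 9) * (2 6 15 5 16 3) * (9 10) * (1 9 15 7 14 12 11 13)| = 13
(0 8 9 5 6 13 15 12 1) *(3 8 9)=(0 9 5 6 13 15 12 1)(3 8)=[9, 0, 2, 8, 4, 6, 13, 7, 3, 5, 10, 11, 1, 15, 14, 12]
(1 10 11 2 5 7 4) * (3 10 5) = (1 5 7 4)(2 3 10 11) = [0, 5, 3, 10, 1, 7, 6, 4, 8, 9, 11, 2]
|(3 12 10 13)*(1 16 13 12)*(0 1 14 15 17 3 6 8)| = |(0 1 16 13 6 8)(3 14 15 17)(10 12)| = 12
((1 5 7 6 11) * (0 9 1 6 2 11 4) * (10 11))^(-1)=(0 4 6 11 10 2 7 5 1 9)=[4, 9, 7, 3, 6, 1, 11, 5, 8, 0, 2, 10]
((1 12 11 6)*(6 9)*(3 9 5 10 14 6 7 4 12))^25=(1 7 11 14 3 4 5 6 9 12 10)=[0, 7, 2, 4, 5, 6, 9, 11, 8, 12, 1, 14, 10, 13, 3]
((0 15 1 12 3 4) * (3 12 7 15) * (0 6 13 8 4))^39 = [3, 1, 2, 0, 8, 5, 4, 7, 13, 9, 10, 11, 12, 6, 14, 15] = (15)(0 3)(4 8 13 6)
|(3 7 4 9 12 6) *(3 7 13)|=10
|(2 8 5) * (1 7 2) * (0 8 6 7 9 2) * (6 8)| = |(0 6 7)(1 9 2 8 5)| = 15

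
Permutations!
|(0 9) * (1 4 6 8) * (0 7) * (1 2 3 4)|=|(0 9 7)(2 3 4 6 8)|=15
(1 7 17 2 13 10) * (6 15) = [0, 7, 13, 3, 4, 5, 15, 17, 8, 9, 1, 11, 12, 10, 14, 6, 16, 2] = (1 7 17 2 13 10)(6 15)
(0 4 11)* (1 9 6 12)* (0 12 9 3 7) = (0 4 11 12 1 3 7)(6 9) = [4, 3, 2, 7, 11, 5, 9, 0, 8, 6, 10, 12, 1]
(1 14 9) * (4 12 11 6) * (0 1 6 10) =(0 1 14 9 6 4 12 11 10) =[1, 14, 2, 3, 12, 5, 4, 7, 8, 6, 0, 10, 11, 13, 9]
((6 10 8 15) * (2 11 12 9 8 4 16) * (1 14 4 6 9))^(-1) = (1 12 11 2 16 4 14)(6 10)(8 9 15) = [0, 12, 16, 3, 14, 5, 10, 7, 9, 15, 6, 2, 11, 13, 1, 8, 4]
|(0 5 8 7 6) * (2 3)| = 10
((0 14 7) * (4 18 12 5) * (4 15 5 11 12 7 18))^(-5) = (0 7 18 14)(5 15)(11 12) = [7, 1, 2, 3, 4, 15, 6, 18, 8, 9, 10, 12, 11, 13, 0, 5, 16, 17, 14]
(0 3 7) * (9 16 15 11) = (0 3 7)(9 16 15 11) = [3, 1, 2, 7, 4, 5, 6, 0, 8, 16, 10, 9, 12, 13, 14, 11, 15]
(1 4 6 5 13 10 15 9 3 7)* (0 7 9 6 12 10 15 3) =(0 7 1 4 12 10 3 9)(5 13 15 6) =[7, 4, 2, 9, 12, 13, 5, 1, 8, 0, 3, 11, 10, 15, 14, 6]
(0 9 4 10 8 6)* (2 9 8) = [8, 1, 9, 3, 10, 5, 0, 7, 6, 4, 2] = (0 8 6)(2 9 4 10)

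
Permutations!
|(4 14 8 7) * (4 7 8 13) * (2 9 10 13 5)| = 7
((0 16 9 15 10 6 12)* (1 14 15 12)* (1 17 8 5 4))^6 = (0 9)(1 8 10)(4 17 15)(5 6 14)(12 16) = [9, 8, 2, 3, 17, 6, 14, 7, 10, 0, 1, 11, 16, 13, 5, 4, 12, 15]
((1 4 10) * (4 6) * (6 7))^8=(1 4 7 10 6)=[0, 4, 2, 3, 7, 5, 1, 10, 8, 9, 6]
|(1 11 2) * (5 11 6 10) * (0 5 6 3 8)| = 14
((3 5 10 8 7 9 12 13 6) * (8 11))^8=[0, 1, 2, 13, 4, 6, 12, 11, 10, 8, 3, 5, 7, 9]=(3 13 9 8 10)(5 6 12 7 11)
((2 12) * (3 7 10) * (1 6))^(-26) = [0, 1, 2, 7, 4, 5, 6, 10, 8, 9, 3, 11, 12] = (12)(3 7 10)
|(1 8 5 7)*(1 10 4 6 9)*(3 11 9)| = |(1 8 5 7 10 4 6 3 11 9)| = 10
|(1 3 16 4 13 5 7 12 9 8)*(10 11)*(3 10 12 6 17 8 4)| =12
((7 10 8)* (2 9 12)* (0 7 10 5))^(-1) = (0 5 7)(2 12 9)(8 10) = [5, 1, 12, 3, 4, 7, 6, 0, 10, 2, 8, 11, 9]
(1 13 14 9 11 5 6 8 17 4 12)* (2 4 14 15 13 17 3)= [0, 17, 4, 2, 12, 6, 8, 7, 3, 11, 10, 5, 1, 15, 9, 13, 16, 14]= (1 17 14 9 11 5 6 8 3 2 4 12)(13 15)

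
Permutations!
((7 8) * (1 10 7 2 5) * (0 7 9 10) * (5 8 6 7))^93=(2 8)(6 7)(9 10)=[0, 1, 8, 3, 4, 5, 7, 6, 2, 10, 9]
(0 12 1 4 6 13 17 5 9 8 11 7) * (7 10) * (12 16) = [16, 4, 2, 3, 6, 9, 13, 0, 11, 8, 7, 10, 1, 17, 14, 15, 12, 5] = (0 16 12 1 4 6 13 17 5 9 8 11 10 7)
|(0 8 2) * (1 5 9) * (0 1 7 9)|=|(0 8 2 1 5)(7 9)|=10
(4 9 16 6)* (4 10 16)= (4 9)(6 10 16)= [0, 1, 2, 3, 9, 5, 10, 7, 8, 4, 16, 11, 12, 13, 14, 15, 6]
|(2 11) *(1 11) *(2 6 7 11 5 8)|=12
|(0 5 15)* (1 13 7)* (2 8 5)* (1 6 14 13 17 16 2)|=|(0 1 17 16 2 8 5 15)(6 14 13 7)|=8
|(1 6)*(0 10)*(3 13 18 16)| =4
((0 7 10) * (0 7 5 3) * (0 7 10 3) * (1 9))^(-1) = (10)(0 5)(1 9)(3 7) = [5, 9, 2, 7, 4, 0, 6, 3, 8, 1, 10]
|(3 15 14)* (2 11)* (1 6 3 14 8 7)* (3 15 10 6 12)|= 8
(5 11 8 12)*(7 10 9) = [0, 1, 2, 3, 4, 11, 6, 10, 12, 7, 9, 8, 5] = (5 11 8 12)(7 10 9)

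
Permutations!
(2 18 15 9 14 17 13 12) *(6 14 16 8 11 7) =[0, 1, 18, 3, 4, 5, 14, 6, 11, 16, 10, 7, 2, 12, 17, 9, 8, 13, 15] =(2 18 15 9 16 8 11 7 6 14 17 13 12)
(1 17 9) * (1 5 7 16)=[0, 17, 2, 3, 4, 7, 6, 16, 8, 5, 10, 11, 12, 13, 14, 15, 1, 9]=(1 17 9 5 7 16)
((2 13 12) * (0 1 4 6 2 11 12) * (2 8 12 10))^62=(0 4 8 11 2)(1 6 12 10 13)=[4, 6, 0, 3, 8, 5, 12, 7, 11, 9, 13, 2, 10, 1]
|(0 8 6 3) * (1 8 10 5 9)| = |(0 10 5 9 1 8 6 3)| = 8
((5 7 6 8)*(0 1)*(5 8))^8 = (8)(5 6 7) = [0, 1, 2, 3, 4, 6, 7, 5, 8]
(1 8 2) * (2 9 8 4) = (1 4 2)(8 9) = [0, 4, 1, 3, 2, 5, 6, 7, 9, 8]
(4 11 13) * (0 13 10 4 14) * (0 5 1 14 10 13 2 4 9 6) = (0 2 4 11 13 10 9 6)(1 14 5) = [2, 14, 4, 3, 11, 1, 0, 7, 8, 6, 9, 13, 12, 10, 5]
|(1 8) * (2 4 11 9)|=4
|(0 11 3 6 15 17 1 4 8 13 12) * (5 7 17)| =|(0 11 3 6 15 5 7 17 1 4 8 13 12)| =13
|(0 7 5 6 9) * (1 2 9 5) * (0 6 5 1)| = 4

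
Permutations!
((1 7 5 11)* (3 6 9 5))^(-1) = (1 11 5 9 6 3 7) = [0, 11, 2, 7, 4, 9, 3, 1, 8, 6, 10, 5]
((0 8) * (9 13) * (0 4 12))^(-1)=[12, 1, 2, 3, 8, 5, 6, 7, 0, 13, 10, 11, 4, 9]=(0 12 4 8)(9 13)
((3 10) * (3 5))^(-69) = (10) = [0, 1, 2, 3, 4, 5, 6, 7, 8, 9, 10]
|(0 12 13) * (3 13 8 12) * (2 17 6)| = 6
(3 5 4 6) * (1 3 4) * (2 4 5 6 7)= (1 3 6 5)(2 4 7)= [0, 3, 4, 6, 7, 1, 5, 2]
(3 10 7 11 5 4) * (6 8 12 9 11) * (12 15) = (3 10 7 6 8 15 12 9 11 5 4) = [0, 1, 2, 10, 3, 4, 8, 6, 15, 11, 7, 5, 9, 13, 14, 12]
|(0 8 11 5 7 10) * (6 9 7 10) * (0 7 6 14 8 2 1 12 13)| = 30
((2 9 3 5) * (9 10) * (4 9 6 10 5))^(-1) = (2 5)(3 9 4)(6 10) = [0, 1, 5, 9, 3, 2, 10, 7, 8, 4, 6]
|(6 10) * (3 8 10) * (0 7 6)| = |(0 7 6 3 8 10)| = 6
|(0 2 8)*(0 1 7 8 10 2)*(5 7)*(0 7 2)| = 7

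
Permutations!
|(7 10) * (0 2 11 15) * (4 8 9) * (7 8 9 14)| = |(0 2 11 15)(4 9)(7 10 8 14)| = 4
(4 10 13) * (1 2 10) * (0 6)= (0 6)(1 2 10 13 4)= [6, 2, 10, 3, 1, 5, 0, 7, 8, 9, 13, 11, 12, 4]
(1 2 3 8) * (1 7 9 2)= (2 3 8 7 9)= [0, 1, 3, 8, 4, 5, 6, 9, 7, 2]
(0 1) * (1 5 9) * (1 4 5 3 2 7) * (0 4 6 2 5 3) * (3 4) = (1 3 5 9 6 2 7) = [0, 3, 7, 5, 4, 9, 2, 1, 8, 6]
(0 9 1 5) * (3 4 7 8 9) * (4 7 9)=(0 3 7 8 4 9 1 5)=[3, 5, 2, 7, 9, 0, 6, 8, 4, 1]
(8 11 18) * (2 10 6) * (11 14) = (2 10 6)(8 14 11 18) = [0, 1, 10, 3, 4, 5, 2, 7, 14, 9, 6, 18, 12, 13, 11, 15, 16, 17, 8]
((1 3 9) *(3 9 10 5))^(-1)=(1 9)(3 5 10)=[0, 9, 2, 5, 4, 10, 6, 7, 8, 1, 3]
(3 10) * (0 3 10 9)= (10)(0 3 9)= [3, 1, 2, 9, 4, 5, 6, 7, 8, 0, 10]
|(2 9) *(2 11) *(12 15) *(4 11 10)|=|(2 9 10 4 11)(12 15)|=10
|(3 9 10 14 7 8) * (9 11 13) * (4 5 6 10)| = |(3 11 13 9 4 5 6 10 14 7 8)| = 11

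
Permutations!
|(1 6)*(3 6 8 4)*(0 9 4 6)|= 12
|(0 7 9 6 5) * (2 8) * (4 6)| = |(0 7 9 4 6 5)(2 8)| = 6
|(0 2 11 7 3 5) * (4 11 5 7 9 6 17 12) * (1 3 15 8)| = 30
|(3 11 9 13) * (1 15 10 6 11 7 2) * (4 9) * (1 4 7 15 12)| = |(1 12)(2 4 9 13 3 15 10 6 11 7)| = 10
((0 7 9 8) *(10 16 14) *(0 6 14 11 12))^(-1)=(0 12 11 16 10 14 6 8 9 7)=[12, 1, 2, 3, 4, 5, 8, 0, 9, 7, 14, 16, 11, 13, 6, 15, 10]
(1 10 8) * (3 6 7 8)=(1 10 3 6 7 8)=[0, 10, 2, 6, 4, 5, 7, 8, 1, 9, 3]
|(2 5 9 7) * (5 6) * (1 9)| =6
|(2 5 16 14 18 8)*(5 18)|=3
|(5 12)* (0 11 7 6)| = |(0 11 7 6)(5 12)| = 4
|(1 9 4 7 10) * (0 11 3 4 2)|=9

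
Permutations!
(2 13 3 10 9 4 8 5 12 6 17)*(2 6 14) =(2 13 3 10 9 4 8 5 12 14)(6 17) =[0, 1, 13, 10, 8, 12, 17, 7, 5, 4, 9, 11, 14, 3, 2, 15, 16, 6]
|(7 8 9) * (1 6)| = |(1 6)(7 8 9)| = 6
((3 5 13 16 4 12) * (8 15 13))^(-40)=(16)=[0, 1, 2, 3, 4, 5, 6, 7, 8, 9, 10, 11, 12, 13, 14, 15, 16]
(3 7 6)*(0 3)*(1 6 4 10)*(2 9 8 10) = (0 3 7 4 2 9 8 10 1 6) = [3, 6, 9, 7, 2, 5, 0, 4, 10, 8, 1]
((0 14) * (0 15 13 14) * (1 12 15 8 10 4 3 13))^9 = (15)(3 8)(4 14)(10 13) = [0, 1, 2, 8, 14, 5, 6, 7, 3, 9, 13, 11, 12, 10, 4, 15]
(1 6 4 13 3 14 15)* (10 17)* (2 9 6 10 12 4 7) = (1 10 17 12 4 13 3 14 15)(2 9 6 7) = [0, 10, 9, 14, 13, 5, 7, 2, 8, 6, 17, 11, 4, 3, 15, 1, 16, 12]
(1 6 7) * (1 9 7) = (1 6)(7 9) = [0, 6, 2, 3, 4, 5, 1, 9, 8, 7]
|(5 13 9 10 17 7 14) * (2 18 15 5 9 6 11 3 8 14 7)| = |(2 18 15 5 13 6 11 3 8 14 9 10 17)| = 13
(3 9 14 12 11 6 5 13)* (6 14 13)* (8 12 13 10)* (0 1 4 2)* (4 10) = (0 1 10 8 12 11 14 13 3 9 4 2)(5 6) = [1, 10, 0, 9, 2, 6, 5, 7, 12, 4, 8, 14, 11, 3, 13]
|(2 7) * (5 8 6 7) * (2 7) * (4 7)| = 4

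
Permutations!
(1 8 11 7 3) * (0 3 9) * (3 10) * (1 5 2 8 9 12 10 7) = (0 7 12 10 3 5 2 8 11 1 9) = [7, 9, 8, 5, 4, 2, 6, 12, 11, 0, 3, 1, 10]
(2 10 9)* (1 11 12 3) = (1 11 12 3)(2 10 9) = [0, 11, 10, 1, 4, 5, 6, 7, 8, 2, 9, 12, 3]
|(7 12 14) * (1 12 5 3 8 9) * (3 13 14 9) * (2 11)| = |(1 12 9)(2 11)(3 8)(5 13 14 7)| = 12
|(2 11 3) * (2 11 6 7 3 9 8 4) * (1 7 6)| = 8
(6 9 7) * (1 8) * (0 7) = (0 7 6 9)(1 8) = [7, 8, 2, 3, 4, 5, 9, 6, 1, 0]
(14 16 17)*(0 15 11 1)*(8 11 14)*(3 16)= (0 15 14 3 16 17 8 11 1)= [15, 0, 2, 16, 4, 5, 6, 7, 11, 9, 10, 1, 12, 13, 3, 14, 17, 8]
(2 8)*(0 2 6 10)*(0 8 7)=(0 2 7)(6 10 8)=[2, 1, 7, 3, 4, 5, 10, 0, 6, 9, 8]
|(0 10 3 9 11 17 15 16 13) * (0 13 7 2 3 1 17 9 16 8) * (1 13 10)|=20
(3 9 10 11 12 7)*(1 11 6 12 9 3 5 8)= (1 11 9 10 6 12 7 5 8)= [0, 11, 2, 3, 4, 8, 12, 5, 1, 10, 6, 9, 7]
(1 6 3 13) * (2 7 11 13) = (1 6 3 2 7 11 13) = [0, 6, 7, 2, 4, 5, 3, 11, 8, 9, 10, 13, 12, 1]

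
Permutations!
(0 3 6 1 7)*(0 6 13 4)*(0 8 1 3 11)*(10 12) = (0 11)(1 7 6 3 13 4 8)(10 12) = [11, 7, 2, 13, 8, 5, 3, 6, 1, 9, 12, 0, 10, 4]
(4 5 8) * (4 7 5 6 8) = (4 6 8 7 5) = [0, 1, 2, 3, 6, 4, 8, 5, 7]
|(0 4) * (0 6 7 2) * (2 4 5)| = |(0 5 2)(4 6 7)| = 3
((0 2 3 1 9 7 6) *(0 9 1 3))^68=[0, 1, 2, 3, 4, 5, 7, 9, 8, 6]=(6 7 9)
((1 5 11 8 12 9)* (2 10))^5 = (1 9 12 8 11 5)(2 10) = [0, 9, 10, 3, 4, 1, 6, 7, 11, 12, 2, 5, 8]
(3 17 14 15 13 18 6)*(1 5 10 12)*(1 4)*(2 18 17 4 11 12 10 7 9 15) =(1 5 7 9 15 13 17 14 2 18 6 3 4)(11 12) =[0, 5, 18, 4, 1, 7, 3, 9, 8, 15, 10, 12, 11, 17, 2, 13, 16, 14, 6]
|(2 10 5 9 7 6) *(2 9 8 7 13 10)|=7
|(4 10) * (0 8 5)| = |(0 8 5)(4 10)| = 6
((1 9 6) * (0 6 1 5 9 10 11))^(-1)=(0 11 10 1 9 5 6)=[11, 9, 2, 3, 4, 6, 0, 7, 8, 5, 1, 10]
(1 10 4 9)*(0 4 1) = (0 4 9)(1 10) = [4, 10, 2, 3, 9, 5, 6, 7, 8, 0, 1]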